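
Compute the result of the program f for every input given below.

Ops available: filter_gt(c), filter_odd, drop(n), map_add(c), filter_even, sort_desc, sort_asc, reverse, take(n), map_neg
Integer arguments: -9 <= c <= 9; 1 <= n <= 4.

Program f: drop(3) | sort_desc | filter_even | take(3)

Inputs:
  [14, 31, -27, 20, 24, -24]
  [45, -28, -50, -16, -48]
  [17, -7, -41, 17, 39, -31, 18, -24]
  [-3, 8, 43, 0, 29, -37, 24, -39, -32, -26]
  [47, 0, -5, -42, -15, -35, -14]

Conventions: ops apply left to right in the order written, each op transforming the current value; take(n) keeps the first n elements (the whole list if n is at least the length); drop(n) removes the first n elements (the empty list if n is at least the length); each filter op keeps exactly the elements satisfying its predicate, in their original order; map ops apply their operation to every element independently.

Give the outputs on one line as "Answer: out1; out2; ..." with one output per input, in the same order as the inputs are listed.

[24, 20, -24]; [-16, -48]; [18, -24]; [24, 0, -26]; [-14, -42]

Execution, op by op:
  [14, 31, -27, 20, 24, -24] -> [20, 24, -24] -> [24, 20, -24] -> [24, 20, -24] -> [24, 20, -24]
  [45, -28, -50, -16, -48] -> [-16, -48] -> [-16, -48] -> [-16, -48] -> [-16, -48]
  [17, -7, -41, 17, 39, -31, 18, -24] -> [17, 39, -31, 18, -24] -> [39, 18, 17, -24, -31] -> [18, -24] -> [18, -24]
  [-3, 8, 43, 0, 29, -37, 24, -39, -32, -26] -> [0, 29, -37, 24, -39, -32, -26] -> [29, 24, 0, -26, -32, -37, -39] -> [24, 0, -26, -32] -> [24, 0, -26]
  [47, 0, -5, -42, -15, -35, -14] -> [-42, -15, -35, -14] -> [-14, -15, -35, -42] -> [-14, -42] -> [-14, -42]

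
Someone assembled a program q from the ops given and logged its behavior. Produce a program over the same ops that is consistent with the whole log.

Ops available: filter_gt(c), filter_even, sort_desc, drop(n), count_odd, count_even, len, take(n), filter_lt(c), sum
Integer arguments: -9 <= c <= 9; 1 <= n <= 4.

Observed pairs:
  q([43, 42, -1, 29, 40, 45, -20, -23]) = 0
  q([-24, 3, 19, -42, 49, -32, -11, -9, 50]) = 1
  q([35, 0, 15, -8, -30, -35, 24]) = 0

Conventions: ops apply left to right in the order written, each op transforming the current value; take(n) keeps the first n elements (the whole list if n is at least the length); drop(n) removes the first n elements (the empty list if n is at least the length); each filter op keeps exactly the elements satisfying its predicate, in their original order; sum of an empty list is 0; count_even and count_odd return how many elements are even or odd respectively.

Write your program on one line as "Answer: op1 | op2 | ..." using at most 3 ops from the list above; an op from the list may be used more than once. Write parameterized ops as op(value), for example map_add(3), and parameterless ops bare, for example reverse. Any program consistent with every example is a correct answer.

take(1) | filter_lt(8) | count_even

Check, running the answer program on each example:
  [43, 42, -1, 29, 40, 45, -20, -23] -> [43] -> [] -> 0
  [-24, 3, 19, -42, 49, -32, -11, -9, 50] -> [-24] -> [-24] -> 1
  [35, 0, 15, -8, -30, -35, 24] -> [35] -> [] -> 0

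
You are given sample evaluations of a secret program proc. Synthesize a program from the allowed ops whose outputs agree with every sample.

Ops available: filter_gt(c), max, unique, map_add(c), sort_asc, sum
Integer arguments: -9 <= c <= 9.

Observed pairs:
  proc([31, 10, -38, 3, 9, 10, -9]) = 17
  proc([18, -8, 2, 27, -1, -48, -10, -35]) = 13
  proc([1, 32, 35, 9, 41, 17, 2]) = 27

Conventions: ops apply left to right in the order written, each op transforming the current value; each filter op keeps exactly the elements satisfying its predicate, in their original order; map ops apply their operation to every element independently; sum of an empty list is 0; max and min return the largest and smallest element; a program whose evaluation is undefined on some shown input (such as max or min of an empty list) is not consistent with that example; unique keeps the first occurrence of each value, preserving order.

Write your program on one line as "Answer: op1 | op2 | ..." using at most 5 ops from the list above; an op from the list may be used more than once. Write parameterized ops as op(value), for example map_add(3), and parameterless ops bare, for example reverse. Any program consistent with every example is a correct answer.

sort_asc | map_add(-6) | map_add(-5) | map_add(-3) | max

Check, running the answer program on each example:
  [31, 10, -38, 3, 9, 10, -9] -> [-38, -9, 3, 9, 10, 10, 31] -> [-44, -15, -3, 3, 4, 4, 25] -> [-49, -20, -8, -2, -1, -1, 20] -> [-52, -23, -11, -5, -4, -4, 17] -> 17
  [18, -8, 2, 27, -1, -48, -10, -35] -> [-48, -35, -10, -8, -1, 2, 18, 27] -> [-54, -41, -16, -14, -7, -4, 12, 21] -> [-59, -46, -21, -19, -12, -9, 7, 16] -> [-62, -49, -24, -22, -15, -12, 4, 13] -> 13
  [1, 32, 35, 9, 41, 17, 2] -> [1, 2, 9, 17, 32, 35, 41] -> [-5, -4, 3, 11, 26, 29, 35] -> [-10, -9, -2, 6, 21, 24, 30] -> [-13, -12, -5, 3, 18, 21, 27] -> 27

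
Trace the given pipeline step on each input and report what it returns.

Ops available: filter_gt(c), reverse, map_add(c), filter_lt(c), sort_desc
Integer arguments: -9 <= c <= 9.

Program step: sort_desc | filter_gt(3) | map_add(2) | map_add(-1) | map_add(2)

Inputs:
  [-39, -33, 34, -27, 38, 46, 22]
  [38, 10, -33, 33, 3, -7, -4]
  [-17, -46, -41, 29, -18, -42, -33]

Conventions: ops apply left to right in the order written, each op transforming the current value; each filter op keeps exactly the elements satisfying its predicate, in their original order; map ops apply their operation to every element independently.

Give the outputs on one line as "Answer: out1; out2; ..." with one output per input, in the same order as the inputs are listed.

[49, 41, 37, 25]; [41, 36, 13]; [32]

Execution, op by op:
  [-39, -33, 34, -27, 38, 46, 22] -> [46, 38, 34, 22, -27, -33, -39] -> [46, 38, 34, 22] -> [48, 40, 36, 24] -> [47, 39, 35, 23] -> [49, 41, 37, 25]
  [38, 10, -33, 33, 3, -7, -4] -> [38, 33, 10, 3, -4, -7, -33] -> [38, 33, 10] -> [40, 35, 12] -> [39, 34, 11] -> [41, 36, 13]
  [-17, -46, -41, 29, -18, -42, -33] -> [29, -17, -18, -33, -41, -42, -46] -> [29] -> [31] -> [30] -> [32]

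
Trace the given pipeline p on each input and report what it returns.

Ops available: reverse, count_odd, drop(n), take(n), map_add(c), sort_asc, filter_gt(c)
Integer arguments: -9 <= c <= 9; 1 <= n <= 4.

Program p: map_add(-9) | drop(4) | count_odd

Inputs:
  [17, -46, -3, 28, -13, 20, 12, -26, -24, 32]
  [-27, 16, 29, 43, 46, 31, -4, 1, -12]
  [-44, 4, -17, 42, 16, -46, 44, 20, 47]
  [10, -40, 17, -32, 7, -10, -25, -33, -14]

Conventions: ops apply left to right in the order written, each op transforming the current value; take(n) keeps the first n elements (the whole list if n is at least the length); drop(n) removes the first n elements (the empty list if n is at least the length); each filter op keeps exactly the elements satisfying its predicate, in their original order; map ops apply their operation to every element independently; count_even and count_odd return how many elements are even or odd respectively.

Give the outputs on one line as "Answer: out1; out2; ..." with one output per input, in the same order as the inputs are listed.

Execution, op by op:
  [17, -46, -3, 28, -13, 20, 12, -26, -24, 32] -> [8, -55, -12, 19, -22, 11, 3, -35, -33, 23] -> [-22, 11, 3, -35, -33, 23] -> 5
  [-27, 16, 29, 43, 46, 31, -4, 1, -12] -> [-36, 7, 20, 34, 37, 22, -13, -8, -21] -> [37, 22, -13, -8, -21] -> 3
  [-44, 4, -17, 42, 16, -46, 44, 20, 47] -> [-53, -5, -26, 33, 7, -55, 35, 11, 38] -> [7, -55, 35, 11, 38] -> 4
  [10, -40, 17, -32, 7, -10, -25, -33, -14] -> [1, -49, 8, -41, -2, -19, -34, -42, -23] -> [-2, -19, -34, -42, -23] -> 2

5; 3; 4; 2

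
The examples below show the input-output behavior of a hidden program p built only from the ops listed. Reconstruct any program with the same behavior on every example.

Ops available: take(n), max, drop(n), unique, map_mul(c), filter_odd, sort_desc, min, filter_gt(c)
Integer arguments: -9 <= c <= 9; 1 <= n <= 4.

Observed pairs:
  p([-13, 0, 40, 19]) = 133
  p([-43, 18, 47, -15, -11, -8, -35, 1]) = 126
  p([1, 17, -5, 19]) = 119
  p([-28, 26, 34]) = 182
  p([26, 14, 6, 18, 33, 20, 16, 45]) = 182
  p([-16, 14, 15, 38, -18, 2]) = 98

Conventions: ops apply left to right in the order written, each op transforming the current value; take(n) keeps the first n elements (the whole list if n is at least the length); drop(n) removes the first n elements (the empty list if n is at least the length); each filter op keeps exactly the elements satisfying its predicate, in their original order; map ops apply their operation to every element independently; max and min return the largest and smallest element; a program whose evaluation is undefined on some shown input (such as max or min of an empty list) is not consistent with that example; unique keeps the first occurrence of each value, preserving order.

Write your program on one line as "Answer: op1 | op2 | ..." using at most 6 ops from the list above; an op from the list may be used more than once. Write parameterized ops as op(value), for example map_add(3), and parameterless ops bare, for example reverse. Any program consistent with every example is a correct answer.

filter_gt(5) | sort_desc | map_mul(7) | take(3) | min

Check, running the answer program on each example:
  [-13, 0, 40, 19] -> [40, 19] -> [40, 19] -> [280, 133] -> [280, 133] -> 133
  [-43, 18, 47, -15, -11, -8, -35, 1] -> [18, 47] -> [47, 18] -> [329, 126] -> [329, 126] -> 126
  [1, 17, -5, 19] -> [17, 19] -> [19, 17] -> [133, 119] -> [133, 119] -> 119
  [-28, 26, 34] -> [26, 34] -> [34, 26] -> [238, 182] -> [238, 182] -> 182
  [26, 14, 6, 18, 33, 20, 16, 45] -> [26, 14, 6, 18, 33, 20, 16, 45] -> [45, 33, 26, 20, 18, 16, 14, 6] -> [315, 231, 182, 140, 126, 112, 98, 42] -> [315, 231, 182] -> 182
  [-16, 14, 15, 38, -18, 2] -> [14, 15, 38] -> [38, 15, 14] -> [266, 105, 98] -> [266, 105, 98] -> 98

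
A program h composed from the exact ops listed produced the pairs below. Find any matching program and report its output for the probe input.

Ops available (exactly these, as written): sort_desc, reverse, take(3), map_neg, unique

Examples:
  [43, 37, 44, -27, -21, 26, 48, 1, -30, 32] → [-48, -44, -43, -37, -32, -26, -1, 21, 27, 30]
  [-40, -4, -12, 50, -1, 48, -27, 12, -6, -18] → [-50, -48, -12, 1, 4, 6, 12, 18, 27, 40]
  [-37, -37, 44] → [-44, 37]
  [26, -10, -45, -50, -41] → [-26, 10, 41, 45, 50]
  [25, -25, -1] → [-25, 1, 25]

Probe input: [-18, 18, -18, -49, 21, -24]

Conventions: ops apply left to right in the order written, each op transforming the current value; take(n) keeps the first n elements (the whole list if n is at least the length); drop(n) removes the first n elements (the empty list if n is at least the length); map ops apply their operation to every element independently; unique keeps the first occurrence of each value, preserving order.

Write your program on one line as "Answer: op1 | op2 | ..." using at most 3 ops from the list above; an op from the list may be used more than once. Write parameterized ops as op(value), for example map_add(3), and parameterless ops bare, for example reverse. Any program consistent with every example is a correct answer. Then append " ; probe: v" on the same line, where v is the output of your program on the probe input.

sort_desc | unique | map_neg ; probe: [-21, -18, 18, 24, 49]

Check, running the answer program on each example:
  [43, 37, 44, -27, -21, 26, 48, 1, -30, 32] -> [48, 44, 43, 37, 32, 26, 1, -21, -27, -30] -> [48, 44, 43, 37, 32, 26, 1, -21, -27, -30] -> [-48, -44, -43, -37, -32, -26, -1, 21, 27, 30]
  [-40, -4, -12, 50, -1, 48, -27, 12, -6, -18] -> [50, 48, 12, -1, -4, -6, -12, -18, -27, -40] -> [50, 48, 12, -1, -4, -6, -12, -18, -27, -40] -> [-50, -48, -12, 1, 4, 6, 12, 18, 27, 40]
  [-37, -37, 44] -> [44, -37, -37] -> [44, -37] -> [-44, 37]
  [26, -10, -45, -50, -41] -> [26, -10, -41, -45, -50] -> [26, -10, -41, -45, -50] -> [-26, 10, 41, 45, 50]
  [25, -25, -1] -> [25, -1, -25] -> [25, -1, -25] -> [-25, 1, 25]
  probe: [-18, 18, -18, -49, 21, -24] -> [21, 18, -18, -18, -24, -49] -> [21, 18, -18, -24, -49] -> [-21, -18, 18, 24, 49]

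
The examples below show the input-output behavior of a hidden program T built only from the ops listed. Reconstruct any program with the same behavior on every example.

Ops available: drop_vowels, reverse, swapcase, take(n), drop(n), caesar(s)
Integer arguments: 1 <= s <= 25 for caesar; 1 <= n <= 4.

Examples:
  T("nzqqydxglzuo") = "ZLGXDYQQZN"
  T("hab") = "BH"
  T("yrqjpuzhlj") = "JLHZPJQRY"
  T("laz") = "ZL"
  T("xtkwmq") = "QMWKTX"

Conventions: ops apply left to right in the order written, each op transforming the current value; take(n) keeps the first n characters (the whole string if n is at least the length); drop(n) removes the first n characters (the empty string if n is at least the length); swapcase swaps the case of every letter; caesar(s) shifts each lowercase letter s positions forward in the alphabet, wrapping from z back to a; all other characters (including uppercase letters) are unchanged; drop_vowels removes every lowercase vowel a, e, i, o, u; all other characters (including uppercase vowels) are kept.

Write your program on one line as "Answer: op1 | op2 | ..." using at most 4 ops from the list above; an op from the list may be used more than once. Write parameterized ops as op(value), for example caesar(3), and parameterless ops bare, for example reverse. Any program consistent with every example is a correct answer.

drop_vowels | reverse | swapcase

Check, running the answer program on each example:
  "nzqqydxglzuo" -> "nzqqydxglz" -> "zlgxdyqqzn" -> "ZLGXDYQQZN"
  "hab" -> "hb" -> "bh" -> "BH"
  "yrqjpuzhlj" -> "yrqjpzhlj" -> "jlhzpjqry" -> "JLHZPJQRY"
  "laz" -> "lz" -> "zl" -> "ZL"
  "xtkwmq" -> "xtkwmq" -> "qmwktx" -> "QMWKTX"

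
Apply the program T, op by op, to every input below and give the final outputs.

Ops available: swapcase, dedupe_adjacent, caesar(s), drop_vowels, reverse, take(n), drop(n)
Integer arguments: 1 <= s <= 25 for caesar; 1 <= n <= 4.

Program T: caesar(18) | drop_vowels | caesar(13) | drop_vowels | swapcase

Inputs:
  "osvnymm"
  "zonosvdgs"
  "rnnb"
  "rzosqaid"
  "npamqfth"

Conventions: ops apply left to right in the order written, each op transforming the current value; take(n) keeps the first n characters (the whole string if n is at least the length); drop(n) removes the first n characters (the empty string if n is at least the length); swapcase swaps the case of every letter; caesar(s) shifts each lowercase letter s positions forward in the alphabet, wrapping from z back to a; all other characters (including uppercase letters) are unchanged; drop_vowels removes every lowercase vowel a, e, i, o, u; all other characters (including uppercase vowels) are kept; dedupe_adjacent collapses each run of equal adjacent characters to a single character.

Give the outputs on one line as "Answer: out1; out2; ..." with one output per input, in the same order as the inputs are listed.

"TXSD"; "TSTXLX"; "WSSG"; "WTXF"; "SFKYM"

Execution, op by op:
  "osvnymm" -> "gknfqee" -> "gknfq" -> "txasd" -> "txsd" -> "TXSD"
  "zonosvdgs" -> "rgfgknvyk" -> "rgfgknvyk" -> "etstxailx" -> "tstxlx" -> "TSTXLX"
  "rnnb" -> "jfft" -> "jfft" -> "wssg" -> "wssg" -> "WSSG"
  "rzosqaid" -> "jrgkisav" -> "jrgksv" -> "wetxfi" -> "wtxf" -> "WTXF"
  "npamqfth" -> "fhseixlz" -> "fhsxlz" -> "sufkym" -> "sfkym" -> "SFKYM"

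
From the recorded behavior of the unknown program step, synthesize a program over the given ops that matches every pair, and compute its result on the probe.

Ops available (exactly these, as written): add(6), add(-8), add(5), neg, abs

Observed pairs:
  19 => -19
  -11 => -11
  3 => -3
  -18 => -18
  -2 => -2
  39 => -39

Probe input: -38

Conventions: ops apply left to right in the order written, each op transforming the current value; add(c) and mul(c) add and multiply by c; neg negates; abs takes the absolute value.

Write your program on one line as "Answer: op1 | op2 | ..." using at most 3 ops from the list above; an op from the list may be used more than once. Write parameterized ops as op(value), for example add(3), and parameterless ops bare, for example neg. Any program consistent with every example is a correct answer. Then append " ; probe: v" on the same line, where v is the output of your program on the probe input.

abs | neg ; probe: -38

Check, running the answer program on each example:
  19 -> 19 -> -19
  -11 -> 11 -> -11
  3 -> 3 -> -3
  -18 -> 18 -> -18
  -2 -> 2 -> -2
  39 -> 39 -> -39
  probe: -38 -> 38 -> -38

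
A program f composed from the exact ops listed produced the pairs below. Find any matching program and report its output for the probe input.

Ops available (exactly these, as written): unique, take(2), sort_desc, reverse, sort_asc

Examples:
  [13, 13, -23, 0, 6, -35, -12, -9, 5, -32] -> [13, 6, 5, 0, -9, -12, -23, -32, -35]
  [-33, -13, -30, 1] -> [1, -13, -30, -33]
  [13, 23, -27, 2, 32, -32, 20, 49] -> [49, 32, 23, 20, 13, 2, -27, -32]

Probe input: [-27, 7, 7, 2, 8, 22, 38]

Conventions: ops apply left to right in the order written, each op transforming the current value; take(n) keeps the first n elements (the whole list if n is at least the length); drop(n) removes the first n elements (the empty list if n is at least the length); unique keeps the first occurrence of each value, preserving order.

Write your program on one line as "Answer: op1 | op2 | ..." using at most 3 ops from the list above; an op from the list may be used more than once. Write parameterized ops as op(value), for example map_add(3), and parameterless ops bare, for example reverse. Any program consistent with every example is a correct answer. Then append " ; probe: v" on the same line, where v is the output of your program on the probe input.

unique | sort_desc ; probe: [38, 22, 8, 7, 2, -27]

Check, running the answer program on each example:
  [13, 13, -23, 0, 6, -35, -12, -9, 5, -32] -> [13, -23, 0, 6, -35, -12, -9, 5, -32] -> [13, 6, 5, 0, -9, -12, -23, -32, -35]
  [-33, -13, -30, 1] -> [-33, -13, -30, 1] -> [1, -13, -30, -33]
  [13, 23, -27, 2, 32, -32, 20, 49] -> [13, 23, -27, 2, 32, -32, 20, 49] -> [49, 32, 23, 20, 13, 2, -27, -32]
  probe: [-27, 7, 7, 2, 8, 22, 38] -> [-27, 7, 2, 8, 22, 38] -> [38, 22, 8, 7, 2, -27]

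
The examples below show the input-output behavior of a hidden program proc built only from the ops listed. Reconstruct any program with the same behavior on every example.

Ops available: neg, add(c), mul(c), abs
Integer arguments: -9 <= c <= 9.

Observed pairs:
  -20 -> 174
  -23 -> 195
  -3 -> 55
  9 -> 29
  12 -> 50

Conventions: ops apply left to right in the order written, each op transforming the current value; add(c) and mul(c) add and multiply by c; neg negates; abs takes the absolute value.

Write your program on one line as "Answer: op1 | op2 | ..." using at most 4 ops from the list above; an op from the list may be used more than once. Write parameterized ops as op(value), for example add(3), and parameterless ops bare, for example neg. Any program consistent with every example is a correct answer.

add(-5) | mul(-7) | add(-1) | abs

Check, running the answer program on each example:
  -20 -> -25 -> 175 -> 174 -> 174
  -23 -> -28 -> 196 -> 195 -> 195
  -3 -> -8 -> 56 -> 55 -> 55
  9 -> 4 -> -28 -> -29 -> 29
  12 -> 7 -> -49 -> -50 -> 50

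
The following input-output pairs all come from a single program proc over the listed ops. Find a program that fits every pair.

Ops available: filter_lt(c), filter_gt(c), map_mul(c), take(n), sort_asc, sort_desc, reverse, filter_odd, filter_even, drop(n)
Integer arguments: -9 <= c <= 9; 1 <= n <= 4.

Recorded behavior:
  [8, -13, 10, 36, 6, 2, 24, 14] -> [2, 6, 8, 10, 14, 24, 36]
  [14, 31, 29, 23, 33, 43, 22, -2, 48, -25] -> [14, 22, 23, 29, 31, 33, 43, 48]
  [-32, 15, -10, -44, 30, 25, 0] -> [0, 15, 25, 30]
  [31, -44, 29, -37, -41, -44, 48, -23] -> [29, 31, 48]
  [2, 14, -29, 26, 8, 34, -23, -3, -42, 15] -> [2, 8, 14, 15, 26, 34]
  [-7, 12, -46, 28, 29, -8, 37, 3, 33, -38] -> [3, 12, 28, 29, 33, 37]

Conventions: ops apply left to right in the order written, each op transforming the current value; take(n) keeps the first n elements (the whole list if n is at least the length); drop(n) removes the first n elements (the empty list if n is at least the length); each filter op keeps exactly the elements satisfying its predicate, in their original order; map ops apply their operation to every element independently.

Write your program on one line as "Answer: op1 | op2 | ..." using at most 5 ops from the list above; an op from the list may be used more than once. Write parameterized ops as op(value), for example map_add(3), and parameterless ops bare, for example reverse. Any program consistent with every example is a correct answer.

filter_gt(-2) | reverse | sort_desc | sort_asc

Check, running the answer program on each example:
  [8, -13, 10, 36, 6, 2, 24, 14] -> [8, 10, 36, 6, 2, 24, 14] -> [14, 24, 2, 6, 36, 10, 8] -> [36, 24, 14, 10, 8, 6, 2] -> [2, 6, 8, 10, 14, 24, 36]
  [14, 31, 29, 23, 33, 43, 22, -2, 48, -25] -> [14, 31, 29, 23, 33, 43, 22, 48] -> [48, 22, 43, 33, 23, 29, 31, 14] -> [48, 43, 33, 31, 29, 23, 22, 14] -> [14, 22, 23, 29, 31, 33, 43, 48]
  [-32, 15, -10, -44, 30, 25, 0] -> [15, 30, 25, 0] -> [0, 25, 30, 15] -> [30, 25, 15, 0] -> [0, 15, 25, 30]
  [31, -44, 29, -37, -41, -44, 48, -23] -> [31, 29, 48] -> [48, 29, 31] -> [48, 31, 29] -> [29, 31, 48]
  [2, 14, -29, 26, 8, 34, -23, -3, -42, 15] -> [2, 14, 26, 8, 34, 15] -> [15, 34, 8, 26, 14, 2] -> [34, 26, 15, 14, 8, 2] -> [2, 8, 14, 15, 26, 34]
  [-7, 12, -46, 28, 29, -8, 37, 3, 33, -38] -> [12, 28, 29, 37, 3, 33] -> [33, 3, 37, 29, 28, 12] -> [37, 33, 29, 28, 12, 3] -> [3, 12, 28, 29, 33, 37]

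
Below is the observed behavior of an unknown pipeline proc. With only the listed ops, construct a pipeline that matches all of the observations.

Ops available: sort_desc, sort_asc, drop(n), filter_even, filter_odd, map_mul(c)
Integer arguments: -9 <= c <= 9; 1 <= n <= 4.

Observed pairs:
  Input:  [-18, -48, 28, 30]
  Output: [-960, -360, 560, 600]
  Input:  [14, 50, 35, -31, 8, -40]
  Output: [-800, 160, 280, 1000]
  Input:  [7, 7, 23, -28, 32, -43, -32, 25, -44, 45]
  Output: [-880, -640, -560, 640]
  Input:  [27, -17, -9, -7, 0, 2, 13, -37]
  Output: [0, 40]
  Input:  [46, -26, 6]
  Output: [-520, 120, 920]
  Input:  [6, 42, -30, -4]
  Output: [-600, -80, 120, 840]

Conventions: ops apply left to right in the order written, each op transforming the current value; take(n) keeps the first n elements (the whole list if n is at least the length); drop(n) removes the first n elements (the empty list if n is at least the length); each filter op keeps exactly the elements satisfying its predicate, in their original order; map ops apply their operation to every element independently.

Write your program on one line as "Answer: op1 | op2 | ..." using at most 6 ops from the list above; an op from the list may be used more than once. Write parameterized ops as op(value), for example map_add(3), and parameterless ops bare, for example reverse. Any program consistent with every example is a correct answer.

filter_even | sort_desc | map_mul(-5) | map_mul(-4) | sort_asc

Check, running the answer program on each example:
  [-18, -48, 28, 30] -> [-18, -48, 28, 30] -> [30, 28, -18, -48] -> [-150, -140, 90, 240] -> [600, 560, -360, -960] -> [-960, -360, 560, 600]
  [14, 50, 35, -31, 8, -40] -> [14, 50, 8, -40] -> [50, 14, 8, -40] -> [-250, -70, -40, 200] -> [1000, 280, 160, -800] -> [-800, 160, 280, 1000]
  [7, 7, 23, -28, 32, -43, -32, 25, -44, 45] -> [-28, 32, -32, -44] -> [32, -28, -32, -44] -> [-160, 140, 160, 220] -> [640, -560, -640, -880] -> [-880, -640, -560, 640]
  [27, -17, -9, -7, 0, 2, 13, -37] -> [0, 2] -> [2, 0] -> [-10, 0] -> [40, 0] -> [0, 40]
  [46, -26, 6] -> [46, -26, 6] -> [46, 6, -26] -> [-230, -30, 130] -> [920, 120, -520] -> [-520, 120, 920]
  [6, 42, -30, -4] -> [6, 42, -30, -4] -> [42, 6, -4, -30] -> [-210, -30, 20, 150] -> [840, 120, -80, -600] -> [-600, -80, 120, 840]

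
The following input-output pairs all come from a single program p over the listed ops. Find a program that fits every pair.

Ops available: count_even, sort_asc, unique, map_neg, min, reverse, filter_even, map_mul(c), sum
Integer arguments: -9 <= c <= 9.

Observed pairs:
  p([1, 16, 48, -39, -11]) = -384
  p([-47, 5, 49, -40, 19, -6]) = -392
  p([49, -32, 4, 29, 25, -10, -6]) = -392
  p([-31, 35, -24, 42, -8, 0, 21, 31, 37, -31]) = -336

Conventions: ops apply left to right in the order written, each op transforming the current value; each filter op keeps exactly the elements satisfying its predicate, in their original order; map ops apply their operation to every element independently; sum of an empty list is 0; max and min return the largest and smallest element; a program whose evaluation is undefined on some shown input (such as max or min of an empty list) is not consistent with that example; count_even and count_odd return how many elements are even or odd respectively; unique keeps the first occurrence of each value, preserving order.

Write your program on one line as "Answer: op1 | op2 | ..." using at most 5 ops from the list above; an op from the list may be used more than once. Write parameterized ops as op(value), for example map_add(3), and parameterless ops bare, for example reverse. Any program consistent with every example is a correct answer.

map_neg | map_mul(-8) | map_neg | min

Check, running the answer program on each example:
  [1, 16, 48, -39, -11] -> [-1, -16, -48, 39, 11] -> [8, 128, 384, -312, -88] -> [-8, -128, -384, 312, 88] -> -384
  [-47, 5, 49, -40, 19, -6] -> [47, -5, -49, 40, -19, 6] -> [-376, 40, 392, -320, 152, -48] -> [376, -40, -392, 320, -152, 48] -> -392
  [49, -32, 4, 29, 25, -10, -6] -> [-49, 32, -4, -29, -25, 10, 6] -> [392, -256, 32, 232, 200, -80, -48] -> [-392, 256, -32, -232, -200, 80, 48] -> -392
  [-31, 35, -24, 42, -8, 0, 21, 31, 37, -31] -> [31, -35, 24, -42, 8, 0, -21, -31, -37, 31] -> [-248, 280, -192, 336, -64, 0, 168, 248, 296, -248] -> [248, -280, 192, -336, 64, 0, -168, -248, -296, 248] -> -336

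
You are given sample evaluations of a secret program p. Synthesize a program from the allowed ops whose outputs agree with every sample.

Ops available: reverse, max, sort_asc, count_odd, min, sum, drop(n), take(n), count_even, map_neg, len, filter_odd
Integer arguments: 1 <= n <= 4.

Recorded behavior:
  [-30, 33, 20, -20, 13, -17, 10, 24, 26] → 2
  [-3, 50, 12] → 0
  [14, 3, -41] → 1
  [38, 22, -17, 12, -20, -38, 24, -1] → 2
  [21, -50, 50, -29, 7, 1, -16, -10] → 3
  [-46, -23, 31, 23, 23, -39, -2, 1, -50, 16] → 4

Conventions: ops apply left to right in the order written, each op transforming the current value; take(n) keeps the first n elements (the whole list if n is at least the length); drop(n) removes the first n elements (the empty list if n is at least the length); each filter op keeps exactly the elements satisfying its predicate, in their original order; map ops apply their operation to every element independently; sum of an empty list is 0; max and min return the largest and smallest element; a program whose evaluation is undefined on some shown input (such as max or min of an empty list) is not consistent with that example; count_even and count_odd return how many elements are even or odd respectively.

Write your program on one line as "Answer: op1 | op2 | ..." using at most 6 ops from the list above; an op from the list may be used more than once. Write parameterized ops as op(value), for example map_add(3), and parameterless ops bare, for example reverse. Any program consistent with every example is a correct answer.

drop(2) | filter_odd | take(4) | sort_asc | count_odd

Check, running the answer program on each example:
  [-30, 33, 20, -20, 13, -17, 10, 24, 26] -> [20, -20, 13, -17, 10, 24, 26] -> [13, -17] -> [13, -17] -> [-17, 13] -> 2
  [-3, 50, 12] -> [12] -> [] -> [] -> [] -> 0
  [14, 3, -41] -> [-41] -> [-41] -> [-41] -> [-41] -> 1
  [38, 22, -17, 12, -20, -38, 24, -1] -> [-17, 12, -20, -38, 24, -1] -> [-17, -1] -> [-17, -1] -> [-17, -1] -> 2
  [21, -50, 50, -29, 7, 1, -16, -10] -> [50, -29, 7, 1, -16, -10] -> [-29, 7, 1] -> [-29, 7, 1] -> [-29, 1, 7] -> 3
  [-46, -23, 31, 23, 23, -39, -2, 1, -50, 16] -> [31, 23, 23, -39, -2, 1, -50, 16] -> [31, 23, 23, -39, 1] -> [31, 23, 23, -39] -> [-39, 23, 23, 31] -> 4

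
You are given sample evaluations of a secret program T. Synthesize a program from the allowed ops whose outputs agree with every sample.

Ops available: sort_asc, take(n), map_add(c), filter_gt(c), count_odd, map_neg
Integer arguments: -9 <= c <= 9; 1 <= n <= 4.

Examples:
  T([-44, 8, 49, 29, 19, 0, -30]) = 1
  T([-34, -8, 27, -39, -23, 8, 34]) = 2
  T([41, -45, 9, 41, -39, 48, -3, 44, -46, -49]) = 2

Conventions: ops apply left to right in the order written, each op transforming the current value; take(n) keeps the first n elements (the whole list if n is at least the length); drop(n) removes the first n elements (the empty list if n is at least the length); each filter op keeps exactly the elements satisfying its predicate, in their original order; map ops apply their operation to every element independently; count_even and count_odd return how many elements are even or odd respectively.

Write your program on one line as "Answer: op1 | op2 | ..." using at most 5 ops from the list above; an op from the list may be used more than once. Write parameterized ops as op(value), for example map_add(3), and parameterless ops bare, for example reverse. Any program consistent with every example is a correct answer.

map_add(-3) | filter_gt(-5) | sort_asc | filter_gt(-1) | count_odd

Check, running the answer program on each example:
  [-44, 8, 49, 29, 19, 0, -30] -> [-47, 5, 46, 26, 16, -3, -33] -> [5, 46, 26, 16, -3] -> [-3, 5, 16, 26, 46] -> [5, 16, 26, 46] -> 1
  [-34, -8, 27, -39, -23, 8, 34] -> [-37, -11, 24, -42, -26, 5, 31] -> [24, 5, 31] -> [5, 24, 31] -> [5, 24, 31] -> 2
  [41, -45, 9, 41, -39, 48, -3, 44, -46, -49] -> [38, -48, 6, 38, -42, 45, -6, 41, -49, -52] -> [38, 6, 38, 45, 41] -> [6, 38, 38, 41, 45] -> [6, 38, 38, 41, 45] -> 2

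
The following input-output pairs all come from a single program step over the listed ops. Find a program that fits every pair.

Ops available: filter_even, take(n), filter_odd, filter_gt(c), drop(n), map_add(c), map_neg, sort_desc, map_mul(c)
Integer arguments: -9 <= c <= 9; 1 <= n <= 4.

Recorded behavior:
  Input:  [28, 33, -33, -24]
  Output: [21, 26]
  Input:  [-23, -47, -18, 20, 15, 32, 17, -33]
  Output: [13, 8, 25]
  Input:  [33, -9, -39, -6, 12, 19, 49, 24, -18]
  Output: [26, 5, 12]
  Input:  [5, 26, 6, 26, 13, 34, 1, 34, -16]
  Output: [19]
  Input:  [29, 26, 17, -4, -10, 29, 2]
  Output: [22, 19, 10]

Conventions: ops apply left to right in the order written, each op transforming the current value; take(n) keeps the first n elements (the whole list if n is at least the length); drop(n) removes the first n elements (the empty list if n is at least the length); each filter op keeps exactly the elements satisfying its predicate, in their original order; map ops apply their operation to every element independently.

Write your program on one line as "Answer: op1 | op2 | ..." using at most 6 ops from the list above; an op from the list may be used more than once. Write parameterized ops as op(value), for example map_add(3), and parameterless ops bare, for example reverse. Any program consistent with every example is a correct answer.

filter_gt(0) | take(3) | map_add(-5) | map_add(-2) | filter_gt(2)

Check, running the answer program on each example:
  [28, 33, -33, -24] -> [28, 33] -> [28, 33] -> [23, 28] -> [21, 26] -> [21, 26]
  [-23, -47, -18, 20, 15, 32, 17, -33] -> [20, 15, 32, 17] -> [20, 15, 32] -> [15, 10, 27] -> [13, 8, 25] -> [13, 8, 25]
  [33, -9, -39, -6, 12, 19, 49, 24, -18] -> [33, 12, 19, 49, 24] -> [33, 12, 19] -> [28, 7, 14] -> [26, 5, 12] -> [26, 5, 12]
  [5, 26, 6, 26, 13, 34, 1, 34, -16] -> [5, 26, 6, 26, 13, 34, 1, 34] -> [5, 26, 6] -> [0, 21, 1] -> [-2, 19, -1] -> [19]
  [29, 26, 17, -4, -10, 29, 2] -> [29, 26, 17, 29, 2] -> [29, 26, 17] -> [24, 21, 12] -> [22, 19, 10] -> [22, 19, 10]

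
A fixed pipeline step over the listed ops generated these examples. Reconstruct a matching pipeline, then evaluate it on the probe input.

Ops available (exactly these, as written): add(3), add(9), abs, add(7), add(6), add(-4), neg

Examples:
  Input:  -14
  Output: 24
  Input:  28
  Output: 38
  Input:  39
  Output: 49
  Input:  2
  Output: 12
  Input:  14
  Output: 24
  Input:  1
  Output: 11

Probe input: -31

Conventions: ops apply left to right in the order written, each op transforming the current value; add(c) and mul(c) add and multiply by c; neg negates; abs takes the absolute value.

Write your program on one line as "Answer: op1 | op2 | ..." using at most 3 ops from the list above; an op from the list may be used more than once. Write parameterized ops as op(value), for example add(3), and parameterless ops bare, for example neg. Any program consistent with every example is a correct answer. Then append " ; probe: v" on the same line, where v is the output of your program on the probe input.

abs | add(3) | add(7) ; probe: 41

Check, running the answer program on each example:
  -14 -> 14 -> 17 -> 24
  28 -> 28 -> 31 -> 38
  39 -> 39 -> 42 -> 49
  2 -> 2 -> 5 -> 12
  14 -> 14 -> 17 -> 24
  1 -> 1 -> 4 -> 11
  probe: -31 -> 31 -> 34 -> 41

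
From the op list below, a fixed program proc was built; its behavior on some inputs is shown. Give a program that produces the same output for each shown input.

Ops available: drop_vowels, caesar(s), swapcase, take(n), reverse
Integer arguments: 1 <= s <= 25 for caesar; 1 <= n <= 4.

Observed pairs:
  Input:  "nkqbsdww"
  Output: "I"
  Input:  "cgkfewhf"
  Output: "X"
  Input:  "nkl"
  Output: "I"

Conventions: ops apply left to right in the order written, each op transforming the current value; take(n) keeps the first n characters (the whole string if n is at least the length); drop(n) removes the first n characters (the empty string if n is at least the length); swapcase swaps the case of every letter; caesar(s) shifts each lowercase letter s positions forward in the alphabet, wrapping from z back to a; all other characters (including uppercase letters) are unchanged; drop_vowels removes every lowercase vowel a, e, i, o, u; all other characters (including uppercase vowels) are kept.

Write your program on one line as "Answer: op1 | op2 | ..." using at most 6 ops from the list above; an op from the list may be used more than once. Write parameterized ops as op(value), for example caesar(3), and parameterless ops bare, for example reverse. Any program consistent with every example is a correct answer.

drop_vowels | take(4) | caesar(21) | swapcase | take(1)

Check, running the answer program on each example:
  "nkqbsdww" -> "nkqbsdww" -> "nkqb" -> "iflw" -> "IFLW" -> "I"
  "cgkfewhf" -> "cgkfwhf" -> "cgkf" -> "xbfa" -> "XBFA" -> "X"
  "nkl" -> "nkl" -> "nkl" -> "ifg" -> "IFG" -> "I"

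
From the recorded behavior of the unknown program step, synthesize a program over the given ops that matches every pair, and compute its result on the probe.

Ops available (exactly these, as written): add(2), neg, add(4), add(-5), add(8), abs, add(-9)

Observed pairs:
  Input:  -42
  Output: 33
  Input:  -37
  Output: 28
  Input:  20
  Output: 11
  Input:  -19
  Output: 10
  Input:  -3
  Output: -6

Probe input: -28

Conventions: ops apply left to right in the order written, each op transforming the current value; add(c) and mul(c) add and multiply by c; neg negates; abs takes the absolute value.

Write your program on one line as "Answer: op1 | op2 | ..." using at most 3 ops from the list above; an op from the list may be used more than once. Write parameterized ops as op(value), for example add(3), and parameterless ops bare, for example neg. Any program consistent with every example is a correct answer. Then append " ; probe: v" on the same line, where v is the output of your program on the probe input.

neg | abs | add(-9) ; probe: 19

Check, running the answer program on each example:
  -42 -> 42 -> 42 -> 33
  -37 -> 37 -> 37 -> 28
  20 -> -20 -> 20 -> 11
  -19 -> 19 -> 19 -> 10
  -3 -> 3 -> 3 -> -6
  probe: -28 -> 28 -> 28 -> 19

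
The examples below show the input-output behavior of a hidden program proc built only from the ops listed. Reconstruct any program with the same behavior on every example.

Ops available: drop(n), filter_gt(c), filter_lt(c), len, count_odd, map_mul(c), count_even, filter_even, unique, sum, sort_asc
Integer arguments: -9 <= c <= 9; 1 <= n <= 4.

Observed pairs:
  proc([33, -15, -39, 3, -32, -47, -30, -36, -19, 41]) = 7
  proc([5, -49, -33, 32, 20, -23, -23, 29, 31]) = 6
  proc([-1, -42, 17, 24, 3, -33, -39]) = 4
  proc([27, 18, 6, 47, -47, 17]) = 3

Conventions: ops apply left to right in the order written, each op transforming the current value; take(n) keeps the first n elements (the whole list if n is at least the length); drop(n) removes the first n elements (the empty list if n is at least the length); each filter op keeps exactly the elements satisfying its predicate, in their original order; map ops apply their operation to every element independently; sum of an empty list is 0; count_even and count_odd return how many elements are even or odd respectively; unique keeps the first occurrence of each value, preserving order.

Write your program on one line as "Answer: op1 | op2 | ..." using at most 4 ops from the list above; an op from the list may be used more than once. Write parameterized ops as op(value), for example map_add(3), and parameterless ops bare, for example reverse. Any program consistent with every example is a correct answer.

sort_asc | map_mul(8) | drop(3) | len

Check, running the answer program on each example:
  [33, -15, -39, 3, -32, -47, -30, -36, -19, 41] -> [-47, -39, -36, -32, -30, -19, -15, 3, 33, 41] -> [-376, -312, -288, -256, -240, -152, -120, 24, 264, 328] -> [-256, -240, -152, -120, 24, 264, 328] -> 7
  [5, -49, -33, 32, 20, -23, -23, 29, 31] -> [-49, -33, -23, -23, 5, 20, 29, 31, 32] -> [-392, -264, -184, -184, 40, 160, 232, 248, 256] -> [-184, 40, 160, 232, 248, 256] -> 6
  [-1, -42, 17, 24, 3, -33, -39] -> [-42, -39, -33, -1, 3, 17, 24] -> [-336, -312, -264, -8, 24, 136, 192] -> [-8, 24, 136, 192] -> 4
  [27, 18, 6, 47, -47, 17] -> [-47, 6, 17, 18, 27, 47] -> [-376, 48, 136, 144, 216, 376] -> [144, 216, 376] -> 3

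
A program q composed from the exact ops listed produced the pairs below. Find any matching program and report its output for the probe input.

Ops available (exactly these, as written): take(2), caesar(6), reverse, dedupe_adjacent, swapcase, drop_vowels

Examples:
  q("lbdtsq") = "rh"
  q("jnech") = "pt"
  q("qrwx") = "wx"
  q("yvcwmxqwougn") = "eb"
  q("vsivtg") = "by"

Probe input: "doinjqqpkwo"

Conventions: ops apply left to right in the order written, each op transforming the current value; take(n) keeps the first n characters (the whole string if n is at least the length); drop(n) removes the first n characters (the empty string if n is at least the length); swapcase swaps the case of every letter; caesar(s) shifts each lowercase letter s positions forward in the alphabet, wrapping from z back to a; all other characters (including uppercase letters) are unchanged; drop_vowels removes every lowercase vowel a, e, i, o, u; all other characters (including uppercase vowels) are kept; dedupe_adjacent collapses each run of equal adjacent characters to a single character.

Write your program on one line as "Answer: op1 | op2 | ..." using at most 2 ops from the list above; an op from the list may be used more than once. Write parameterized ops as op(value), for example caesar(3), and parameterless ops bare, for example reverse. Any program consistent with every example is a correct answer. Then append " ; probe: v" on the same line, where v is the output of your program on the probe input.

take(2) | caesar(6) ; probe: "ju"

Check, running the answer program on each example:
  "lbdtsq" -> "lb" -> "rh"
  "jnech" -> "jn" -> "pt"
  "qrwx" -> "qr" -> "wx"
  "yvcwmxqwougn" -> "yv" -> "eb"
  "vsivtg" -> "vs" -> "by"
  probe: "doinjqqpkwo" -> "do" -> "ju"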